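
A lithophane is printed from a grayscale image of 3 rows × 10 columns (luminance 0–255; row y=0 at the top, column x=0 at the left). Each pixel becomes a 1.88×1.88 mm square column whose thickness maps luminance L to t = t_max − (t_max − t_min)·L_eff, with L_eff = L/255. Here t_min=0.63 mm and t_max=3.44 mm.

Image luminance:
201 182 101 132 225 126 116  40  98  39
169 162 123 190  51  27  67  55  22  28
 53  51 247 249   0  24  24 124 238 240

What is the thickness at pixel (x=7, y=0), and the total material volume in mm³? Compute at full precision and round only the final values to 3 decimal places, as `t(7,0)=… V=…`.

t(7,0)=2.999 V=232.172

span = t_max - t_min = 3.44 - 0.63 = 2.810
L(7,0) = 40, L_eff = 40/255 = 0.156863
t(7,0) = 3.44 - 2.810·0.156863 = 2.999
Σt over all 3·10 pixels = 418769/6375 ≈ 65.6892549
V = pitch²·Σt = 1.88²·418769/6375 = 232.172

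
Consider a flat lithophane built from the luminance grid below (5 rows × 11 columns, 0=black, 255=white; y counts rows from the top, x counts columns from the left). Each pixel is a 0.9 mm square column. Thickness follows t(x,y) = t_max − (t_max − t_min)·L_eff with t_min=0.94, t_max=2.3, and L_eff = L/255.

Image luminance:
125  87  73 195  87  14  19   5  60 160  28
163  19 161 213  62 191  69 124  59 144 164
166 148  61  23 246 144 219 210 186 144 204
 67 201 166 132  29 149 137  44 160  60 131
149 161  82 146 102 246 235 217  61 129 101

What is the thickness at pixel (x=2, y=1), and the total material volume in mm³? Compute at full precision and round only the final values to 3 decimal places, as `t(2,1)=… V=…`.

t(2,1)=1.441 V=72.752

span = t_max - t_min = 2.3 - 0.94 = 1.360
L(2,1) = 161, L_eff = 161/255 = 0.631373
t(2,1) = 2.3 - 1.360·0.631373 = 1.441
Σt over all 5·11 pixels = 67363/750 ≈ 89.8173333
V = pitch²·Σt = 0.9²·67363/750 = 72.752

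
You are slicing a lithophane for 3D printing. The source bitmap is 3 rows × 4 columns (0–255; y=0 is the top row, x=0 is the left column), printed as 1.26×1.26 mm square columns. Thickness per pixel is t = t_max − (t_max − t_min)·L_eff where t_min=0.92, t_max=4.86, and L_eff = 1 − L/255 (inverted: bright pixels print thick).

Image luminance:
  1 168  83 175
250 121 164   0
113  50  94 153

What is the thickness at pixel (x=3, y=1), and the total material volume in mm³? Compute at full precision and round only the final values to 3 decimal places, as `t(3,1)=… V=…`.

span = t_max - t_min = 4.86 - 0.92 = 3.940
L(3,1) = 0, L_eff = 1 - 0/255 = 1.000000 (inverted)
t(3,1) = 4.86 - 3.940·1.000000 = 0.920
Σt over all 3·4 pixels = 205522/6375 ≈ 32.2387451
V = pitch²·Σt = 1.26²·205522/6375 = 51.182

t(3,1)=0.920 V=51.182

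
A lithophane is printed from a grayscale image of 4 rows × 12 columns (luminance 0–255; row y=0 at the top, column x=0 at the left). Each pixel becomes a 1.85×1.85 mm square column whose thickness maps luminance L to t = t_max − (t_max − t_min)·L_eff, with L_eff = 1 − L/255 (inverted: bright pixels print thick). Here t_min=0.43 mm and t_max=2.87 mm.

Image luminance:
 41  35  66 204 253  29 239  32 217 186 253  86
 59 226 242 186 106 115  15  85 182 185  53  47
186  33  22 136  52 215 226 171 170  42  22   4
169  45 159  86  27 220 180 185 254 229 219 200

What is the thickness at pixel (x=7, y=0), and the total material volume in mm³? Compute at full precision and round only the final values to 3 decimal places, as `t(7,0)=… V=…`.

t(7,0)=0.736 V=280.035

span = t_max - t_min = 2.87 - 0.43 = 2.440
L(7,0) = 32, L_eff = 1 - 32/255 = 0.874510 (inverted)
t(7,0) = 2.87 - 2.440·0.874510 = 0.736
Σt over all 4·12 pixels = 521614/6375 ≈ 81.8218039
V = pitch²·Σt = 1.85²·521614/6375 = 280.035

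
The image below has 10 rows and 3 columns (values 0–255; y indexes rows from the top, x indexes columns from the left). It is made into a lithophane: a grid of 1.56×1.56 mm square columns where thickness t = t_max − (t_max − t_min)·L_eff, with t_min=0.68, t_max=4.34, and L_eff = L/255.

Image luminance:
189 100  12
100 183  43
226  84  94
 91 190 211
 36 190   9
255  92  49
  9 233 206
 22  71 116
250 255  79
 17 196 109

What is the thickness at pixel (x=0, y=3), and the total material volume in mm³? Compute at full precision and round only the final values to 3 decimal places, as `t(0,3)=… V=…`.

t(0,3)=3.034 V=187.022

span = t_max - t_min = 4.34 - 0.68 = 3.660
L(0,3) = 91, L_eff = 91/255 = 0.356863
t(0,3) = 4.34 - 3.660·0.356863 = 3.034
Σt over all 10·3 pixels = 326613/4250 ≈ 76.8501176
V = pitch²·Σt = 1.56²·326613/4250 = 187.022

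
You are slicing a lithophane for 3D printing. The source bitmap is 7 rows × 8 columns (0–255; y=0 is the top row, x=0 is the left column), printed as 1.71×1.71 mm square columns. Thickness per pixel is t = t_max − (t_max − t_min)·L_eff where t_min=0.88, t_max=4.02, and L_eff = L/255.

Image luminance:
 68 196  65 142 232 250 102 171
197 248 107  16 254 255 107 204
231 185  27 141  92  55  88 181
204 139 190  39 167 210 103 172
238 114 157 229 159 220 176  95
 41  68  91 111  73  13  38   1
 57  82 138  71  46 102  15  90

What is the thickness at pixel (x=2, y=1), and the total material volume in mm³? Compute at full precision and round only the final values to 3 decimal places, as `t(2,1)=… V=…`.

t(2,1)=2.702 V=396.758

span = t_max - t_min = 4.02 - 0.88 = 3.140
L(2,1) = 107, L_eff = 107/255 = 0.419608
t(2,1) = 4.02 - 3.140·0.419608 = 2.702
Σt over all 7·8 pixels = 576663/4250 ≈ 135.6854118
V = pitch²·Σt = 1.71²·576663/4250 = 396.758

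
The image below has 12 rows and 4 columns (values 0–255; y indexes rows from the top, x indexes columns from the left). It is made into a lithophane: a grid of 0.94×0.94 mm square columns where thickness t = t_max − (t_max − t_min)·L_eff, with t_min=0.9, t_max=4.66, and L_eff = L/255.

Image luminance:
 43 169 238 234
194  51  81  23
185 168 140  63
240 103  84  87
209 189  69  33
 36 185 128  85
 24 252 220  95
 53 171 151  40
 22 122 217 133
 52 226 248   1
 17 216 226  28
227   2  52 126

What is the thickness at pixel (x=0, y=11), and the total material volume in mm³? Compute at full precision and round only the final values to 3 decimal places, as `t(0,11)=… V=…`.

t(0,11)=1.313 V=120.018

span = t_max - t_min = 4.66 - 0.9 = 3.760
L(0,11) = 227, L_eff = 227/255 = 0.890196
t(0,11) = 4.66 - 3.760·0.890196 = 1.313
Σt over all 12·4 pixels = 288636/2125 ≈ 135.8287059
V = pitch²·Σt = 0.94²·288636/2125 = 120.018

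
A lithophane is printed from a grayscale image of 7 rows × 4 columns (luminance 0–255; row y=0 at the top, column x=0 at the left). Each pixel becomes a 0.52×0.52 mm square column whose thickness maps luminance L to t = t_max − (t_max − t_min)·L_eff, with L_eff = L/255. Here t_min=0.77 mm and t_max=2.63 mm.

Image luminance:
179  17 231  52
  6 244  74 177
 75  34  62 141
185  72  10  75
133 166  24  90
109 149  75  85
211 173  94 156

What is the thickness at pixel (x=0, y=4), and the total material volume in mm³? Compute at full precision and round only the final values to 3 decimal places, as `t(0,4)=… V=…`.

t(0,4)=1.660 V=13.800

span = t_max - t_min = 2.63 - 0.77 = 1.860
L(0,4) = 133, L_eff = 133/255 = 0.521569
t(0,4) = 2.63 - 1.860·0.521569 = 1.660
Σt over all 7·4 pixels = 216901/4250 ≈ 51.0355294
V = pitch²·Σt = 0.52²·216901/4250 = 13.800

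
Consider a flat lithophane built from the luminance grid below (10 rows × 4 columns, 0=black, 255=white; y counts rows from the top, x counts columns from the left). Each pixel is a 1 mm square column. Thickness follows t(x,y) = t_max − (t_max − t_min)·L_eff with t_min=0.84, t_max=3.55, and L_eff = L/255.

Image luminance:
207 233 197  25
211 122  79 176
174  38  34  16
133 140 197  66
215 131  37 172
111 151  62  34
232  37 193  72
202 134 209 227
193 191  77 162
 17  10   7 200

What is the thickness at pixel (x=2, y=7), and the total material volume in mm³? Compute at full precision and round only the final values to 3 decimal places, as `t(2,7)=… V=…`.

t(2,7)=1.329 V=87.545

span = t_max - t_min = 3.55 - 0.84 = 2.710
L(2,7) = 209, L_eff = 209/255 = 0.819608
t(2,7) = 3.55 - 2.710·0.819608 = 1.329
Σt over all 10·4 pixels = 186033/2125 ≈ 87.5449412
V = pitch²·Σt = 1²·186033/2125 = 87.545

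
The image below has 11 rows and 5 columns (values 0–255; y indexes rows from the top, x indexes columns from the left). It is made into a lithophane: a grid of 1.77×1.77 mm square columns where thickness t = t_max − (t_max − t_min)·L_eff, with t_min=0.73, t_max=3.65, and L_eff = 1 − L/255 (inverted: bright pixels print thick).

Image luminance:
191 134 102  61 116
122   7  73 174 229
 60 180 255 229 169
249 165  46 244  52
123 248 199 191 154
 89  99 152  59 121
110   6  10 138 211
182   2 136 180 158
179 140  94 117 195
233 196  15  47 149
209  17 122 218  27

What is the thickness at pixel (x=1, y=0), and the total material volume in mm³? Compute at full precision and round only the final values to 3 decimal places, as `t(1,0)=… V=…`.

t(1,0)=2.264 V=390.685

span = t_max - t_min = 3.65 - 0.73 = 2.920
L(1,0) = 134, L_eff = 1 - 134/255 = 0.474510 (inverted)
t(1,0) = 3.65 - 2.920·0.474510 = 2.264
Σt over all 11·5 pixels = 3179953/25500 ≈ 124.7040392
V = pitch²·Σt = 1.77²·3179953/25500 = 390.685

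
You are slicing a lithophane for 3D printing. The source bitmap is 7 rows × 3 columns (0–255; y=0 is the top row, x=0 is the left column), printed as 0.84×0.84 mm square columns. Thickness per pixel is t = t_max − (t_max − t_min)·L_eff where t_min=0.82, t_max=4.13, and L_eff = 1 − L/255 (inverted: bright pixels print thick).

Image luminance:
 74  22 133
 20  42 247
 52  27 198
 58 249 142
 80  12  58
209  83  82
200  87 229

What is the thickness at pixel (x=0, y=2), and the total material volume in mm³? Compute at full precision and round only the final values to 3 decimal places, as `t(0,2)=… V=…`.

t(0,2)=1.495 V=33.253

span = t_max - t_min = 4.13 - 0.82 = 3.310
L(0,2) = 52, L_eff = 1 - 52/255 = 0.796078 (inverted)
t(0,2) = 4.13 - 3.310·0.796078 = 1.495
Σt over all 7·3 pixels = 200289/4250 ≈ 47.1268235
V = pitch²·Σt = 0.84²·200289/4250 = 33.253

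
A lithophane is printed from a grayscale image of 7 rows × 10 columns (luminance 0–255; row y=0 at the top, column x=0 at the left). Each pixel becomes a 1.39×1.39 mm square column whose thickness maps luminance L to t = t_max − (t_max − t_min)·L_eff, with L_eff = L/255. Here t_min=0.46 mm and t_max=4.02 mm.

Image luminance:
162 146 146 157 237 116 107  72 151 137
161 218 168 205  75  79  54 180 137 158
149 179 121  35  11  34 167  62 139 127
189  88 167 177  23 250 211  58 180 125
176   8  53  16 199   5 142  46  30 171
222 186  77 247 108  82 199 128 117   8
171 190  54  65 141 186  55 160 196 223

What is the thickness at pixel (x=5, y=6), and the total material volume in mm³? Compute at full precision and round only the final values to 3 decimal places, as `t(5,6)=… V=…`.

span = t_max - t_min = 4.02 - 0.46 = 3.560
L(5,6) = 186, L_eff = 186/255 = 0.729412
t(5,6) = 4.02 - 3.560·0.729412 = 1.423
Σt over all 7·10 pixels = 991234/6375 ≈ 155.4876863
V = pitch²·Σt = 1.39²·991234/6375 = 300.418

t(5,6)=1.423 V=300.418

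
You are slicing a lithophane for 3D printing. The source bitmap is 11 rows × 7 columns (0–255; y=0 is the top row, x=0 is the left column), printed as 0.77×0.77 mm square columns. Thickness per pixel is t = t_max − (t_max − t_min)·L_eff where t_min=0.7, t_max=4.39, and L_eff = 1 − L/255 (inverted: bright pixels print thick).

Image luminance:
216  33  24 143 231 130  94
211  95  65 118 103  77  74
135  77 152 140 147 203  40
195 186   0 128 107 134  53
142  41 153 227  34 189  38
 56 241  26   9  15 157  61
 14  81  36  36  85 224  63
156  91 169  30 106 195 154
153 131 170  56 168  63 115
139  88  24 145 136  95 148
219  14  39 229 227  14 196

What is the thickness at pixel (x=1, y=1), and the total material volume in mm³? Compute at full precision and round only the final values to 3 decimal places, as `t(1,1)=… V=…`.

t(1,1)=2.075 V=106.677

span = t_max - t_min = 4.39 - 0.7 = 3.690
L(1,1) = 95, L_eff = 1 - 95/255 = 0.627451 (inverted)
t(1,1) = 4.39 - 3.690·0.627451 = 2.075
Σt over all 11·7 pixels = 1529357/8500 ≈ 179.9243529
V = pitch²·Σt = 0.77²·1529357/8500 = 106.677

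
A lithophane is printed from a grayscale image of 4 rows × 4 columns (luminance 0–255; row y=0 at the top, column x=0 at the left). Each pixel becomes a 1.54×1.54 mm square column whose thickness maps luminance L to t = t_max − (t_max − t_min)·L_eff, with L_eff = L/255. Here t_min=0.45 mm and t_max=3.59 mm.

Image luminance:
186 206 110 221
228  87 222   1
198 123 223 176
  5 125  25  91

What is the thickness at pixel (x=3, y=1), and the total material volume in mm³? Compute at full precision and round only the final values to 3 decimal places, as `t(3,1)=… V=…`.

t(3,1)=3.578 V=71.189

span = t_max - t_min = 3.59 - 0.45 = 3.140
L(3,1) = 1, L_eff = 1/255 = 0.003922
t(3,1) = 3.59 - 3.140·0.003922 = 3.578
Σt over all 4·4 pixels = 22513/750 ≈ 30.0173333
V = pitch²·Σt = 1.54²·22513/750 = 71.189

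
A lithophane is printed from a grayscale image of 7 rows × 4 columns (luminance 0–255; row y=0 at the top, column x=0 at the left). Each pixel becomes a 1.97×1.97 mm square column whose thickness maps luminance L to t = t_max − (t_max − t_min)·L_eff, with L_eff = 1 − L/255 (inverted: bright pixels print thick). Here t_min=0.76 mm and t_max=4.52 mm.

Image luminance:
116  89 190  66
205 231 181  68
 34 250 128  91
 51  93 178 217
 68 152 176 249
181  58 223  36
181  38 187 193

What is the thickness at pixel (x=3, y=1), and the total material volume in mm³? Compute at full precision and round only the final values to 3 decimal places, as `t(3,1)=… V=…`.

t(3,1)=1.763 V=307.477

span = t_max - t_min = 4.52 - 0.76 = 3.760
L(3,1) = 68, L_eff = 1 - 68/255 = 0.733333 (inverted)
t(3,1) = 4.52 - 3.760·0.733333 = 1.763
Σt over all 7·4 pixels = 33672/425 ≈ 79.2282353
V = pitch²·Σt = 1.97²·33672/425 = 307.477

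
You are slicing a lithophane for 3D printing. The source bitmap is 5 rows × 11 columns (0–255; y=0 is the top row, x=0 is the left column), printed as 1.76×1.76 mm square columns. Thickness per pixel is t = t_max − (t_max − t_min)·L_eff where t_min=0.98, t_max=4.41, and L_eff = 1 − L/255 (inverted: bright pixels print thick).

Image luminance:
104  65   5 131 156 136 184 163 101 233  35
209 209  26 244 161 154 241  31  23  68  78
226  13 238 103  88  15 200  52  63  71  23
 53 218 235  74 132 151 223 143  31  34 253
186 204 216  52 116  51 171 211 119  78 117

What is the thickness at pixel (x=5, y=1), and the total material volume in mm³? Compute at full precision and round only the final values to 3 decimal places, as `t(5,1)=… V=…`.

t(5,1)=3.051 V=455.163

span = t_max - t_min = 4.41 - 0.98 = 3.430
L(5,1) = 154, L_eff = 1 - 154/255 = 0.396078 (inverted)
t(5,1) = 4.41 - 3.430·0.396078 = 3.051
Σt over all 5·11 pixels = 3746981/25500 ≈ 146.9404314
V = pitch²·Σt = 1.76²·3746981/25500 = 455.163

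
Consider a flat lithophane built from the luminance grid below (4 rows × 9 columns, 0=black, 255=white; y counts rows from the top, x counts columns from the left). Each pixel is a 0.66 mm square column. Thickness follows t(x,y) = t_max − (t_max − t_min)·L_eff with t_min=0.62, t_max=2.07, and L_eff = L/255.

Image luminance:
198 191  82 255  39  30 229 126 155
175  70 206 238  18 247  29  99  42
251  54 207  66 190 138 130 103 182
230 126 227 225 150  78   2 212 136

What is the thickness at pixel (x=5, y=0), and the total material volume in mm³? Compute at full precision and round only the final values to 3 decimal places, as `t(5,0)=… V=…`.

span = t_max - t_min = 2.07 - 0.62 = 1.450
L(5,0) = 30, L_eff = 30/255 = 0.117647
t(5,0) = 2.07 - 1.450·0.117647 = 1.899
Σt over all 4·9 pixels = 19259/425 ≈ 45.3152941
V = pitch²·Σt = 0.66²·19259/425 = 19.739

t(5,0)=1.899 V=19.739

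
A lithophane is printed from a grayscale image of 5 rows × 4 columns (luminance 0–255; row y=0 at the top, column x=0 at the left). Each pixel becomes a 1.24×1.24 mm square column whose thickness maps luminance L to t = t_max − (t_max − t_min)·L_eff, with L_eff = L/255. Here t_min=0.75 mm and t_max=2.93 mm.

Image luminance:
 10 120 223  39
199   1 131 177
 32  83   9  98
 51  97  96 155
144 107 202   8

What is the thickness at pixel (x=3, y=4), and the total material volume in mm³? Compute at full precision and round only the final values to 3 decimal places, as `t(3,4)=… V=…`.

t(3,4)=2.862 V=64.050

span = t_max - t_min = 2.93 - 0.75 = 2.180
L(3,4) = 8, L_eff = 8/255 = 0.031373
t(3,4) = 2.93 - 2.180·0.031373 = 2.862
Σt over all 5·4 pixels = 265556/6375 ≈ 41.6558431
V = pitch²·Σt = 1.24²·265556/6375 = 64.050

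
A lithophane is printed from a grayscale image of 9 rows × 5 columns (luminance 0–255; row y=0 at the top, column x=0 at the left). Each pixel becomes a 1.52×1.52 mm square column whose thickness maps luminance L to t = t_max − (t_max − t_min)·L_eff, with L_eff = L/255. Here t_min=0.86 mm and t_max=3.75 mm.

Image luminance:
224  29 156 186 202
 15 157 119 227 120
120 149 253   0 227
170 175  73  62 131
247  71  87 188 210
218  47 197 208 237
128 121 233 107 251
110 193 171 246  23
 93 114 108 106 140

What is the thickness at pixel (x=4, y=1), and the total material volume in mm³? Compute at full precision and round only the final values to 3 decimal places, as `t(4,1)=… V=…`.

t(4,1)=2.390 V=215.779

span = t_max - t_min = 3.75 - 0.86 = 2.890
L(4,1) = 120, L_eff = 120/255 = 0.470588
t(4,1) = 3.75 - 2.890·0.470588 = 2.390
Σt over all 9·5 pixels = 35023/375 ≈ 93.3946667
V = pitch²·Σt = 1.52²·35023/375 = 215.779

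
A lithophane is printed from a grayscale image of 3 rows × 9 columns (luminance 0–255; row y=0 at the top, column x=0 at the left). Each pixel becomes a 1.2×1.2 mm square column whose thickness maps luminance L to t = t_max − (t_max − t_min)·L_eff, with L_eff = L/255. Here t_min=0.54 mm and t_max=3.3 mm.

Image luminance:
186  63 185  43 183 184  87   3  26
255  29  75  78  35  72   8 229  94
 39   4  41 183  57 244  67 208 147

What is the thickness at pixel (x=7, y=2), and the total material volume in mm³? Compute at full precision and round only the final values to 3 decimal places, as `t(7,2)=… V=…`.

t(7,2)=1.049 V=84.274

span = t_max - t_min = 3.3 - 0.54 = 2.760
L(7,2) = 208, L_eff = 208/255 = 0.815686
t(7,2) = 3.3 - 2.760·0.815686 = 1.049
Σt over all 3·9 pixels = 9949/170 ≈ 58.5235294
V = pitch²·Σt = 1.2²·9949/170 = 84.274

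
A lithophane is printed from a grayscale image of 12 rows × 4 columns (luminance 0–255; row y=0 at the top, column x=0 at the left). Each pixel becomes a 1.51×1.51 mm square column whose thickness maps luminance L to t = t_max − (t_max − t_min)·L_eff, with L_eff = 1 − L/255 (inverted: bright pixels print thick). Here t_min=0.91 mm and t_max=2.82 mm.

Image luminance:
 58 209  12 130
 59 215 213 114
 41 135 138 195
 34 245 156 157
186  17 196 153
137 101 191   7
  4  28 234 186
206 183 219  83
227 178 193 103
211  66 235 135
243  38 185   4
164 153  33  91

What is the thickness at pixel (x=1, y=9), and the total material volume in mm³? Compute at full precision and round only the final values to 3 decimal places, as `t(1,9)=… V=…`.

span = t_max - t_min = 2.82 - 0.91 = 1.910
L(1,9) = 66, L_eff = 1 - 66/255 = 0.741176 (inverted)
t(1,9) = 2.82 - 1.910·0.741176 = 1.404
Σt over all 12·4 pixels = 785177/8500 ≈ 92.3737647
V = pitch²·Σt = 1.51²·785177/8500 = 210.621

t(1,9)=1.404 V=210.621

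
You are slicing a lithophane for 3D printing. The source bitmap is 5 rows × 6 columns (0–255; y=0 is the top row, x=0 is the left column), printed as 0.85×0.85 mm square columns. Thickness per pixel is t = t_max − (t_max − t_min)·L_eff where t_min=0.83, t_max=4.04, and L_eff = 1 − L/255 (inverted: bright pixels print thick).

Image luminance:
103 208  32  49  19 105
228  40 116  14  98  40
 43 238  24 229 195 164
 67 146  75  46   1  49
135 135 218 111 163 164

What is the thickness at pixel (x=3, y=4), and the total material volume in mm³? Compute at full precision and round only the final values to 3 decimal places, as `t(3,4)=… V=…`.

t(3,4)=2.227 V=47.594

span = t_max - t_min = 4.04 - 0.83 = 3.210
L(3,4) = 111, L_eff = 1 - 111/255 = 0.564706 (inverted)
t(3,4) = 4.04 - 3.210·0.564706 = 2.227
Σt over all 5·6 pixels = 111987/1700 ≈ 65.8747059
V = pitch²·Σt = 0.85²·111987/1700 = 47.594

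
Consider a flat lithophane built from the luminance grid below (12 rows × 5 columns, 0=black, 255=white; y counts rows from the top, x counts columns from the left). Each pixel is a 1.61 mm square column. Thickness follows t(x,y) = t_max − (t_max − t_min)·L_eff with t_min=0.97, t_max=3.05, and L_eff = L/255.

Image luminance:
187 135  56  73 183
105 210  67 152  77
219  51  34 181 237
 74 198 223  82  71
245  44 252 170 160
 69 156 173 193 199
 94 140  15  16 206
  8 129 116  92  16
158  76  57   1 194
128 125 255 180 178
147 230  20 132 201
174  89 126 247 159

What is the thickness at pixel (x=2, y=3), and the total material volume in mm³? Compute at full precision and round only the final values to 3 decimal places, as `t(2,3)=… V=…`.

t(2,3)=1.231 V=305.524

span = t_max - t_min = 3.05 - 0.97 = 2.080
L(2,3) = 223, L_eff = 223/255 = 0.874510
t(2,3) = 3.05 - 2.080·0.874510 = 1.231
Σt over all 12·5 pixels = 150281/1275 ≈ 117.8674510
V = pitch²·Σt = 1.61²·150281/1275 = 305.524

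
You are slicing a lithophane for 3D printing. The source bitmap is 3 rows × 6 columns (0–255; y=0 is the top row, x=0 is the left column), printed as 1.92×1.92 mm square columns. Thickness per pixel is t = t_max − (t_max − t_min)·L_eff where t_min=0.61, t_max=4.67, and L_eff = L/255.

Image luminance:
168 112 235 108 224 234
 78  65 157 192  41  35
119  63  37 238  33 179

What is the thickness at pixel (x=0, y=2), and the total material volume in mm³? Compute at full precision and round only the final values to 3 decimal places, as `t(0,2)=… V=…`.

t(0,2)=2.775 V=173.828

span = t_max - t_min = 4.67 - 0.61 = 4.060
L(0,2) = 119, L_eff = 119/255 = 0.466667
t(0,2) = 4.67 - 4.060·0.466667 = 2.775
Σt over all 3·6 pixels = 601211/12750 ≈ 47.1538039
V = pitch²·Σt = 1.92²·601211/12750 = 173.828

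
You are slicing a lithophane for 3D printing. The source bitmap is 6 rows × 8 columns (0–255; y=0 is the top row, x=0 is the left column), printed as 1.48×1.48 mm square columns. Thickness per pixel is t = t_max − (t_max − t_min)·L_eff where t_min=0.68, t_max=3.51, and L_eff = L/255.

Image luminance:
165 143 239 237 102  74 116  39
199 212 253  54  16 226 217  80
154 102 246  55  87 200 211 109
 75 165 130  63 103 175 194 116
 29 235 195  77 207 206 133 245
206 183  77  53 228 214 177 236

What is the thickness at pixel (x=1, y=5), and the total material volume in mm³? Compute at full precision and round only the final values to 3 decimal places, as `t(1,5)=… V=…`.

t(1,5)=1.479 V=192.603

span = t_max - t_min = 3.51 - 0.68 = 2.830
L(1,5) = 183, L_eff = 183/255 = 0.717647
t(1,5) = 3.51 - 2.830·0.717647 = 1.479
Σt over all 6·8 pixels = 1121113/12750 ≈ 87.9304314
V = pitch²·Σt = 1.48²·1121113/12750 = 192.603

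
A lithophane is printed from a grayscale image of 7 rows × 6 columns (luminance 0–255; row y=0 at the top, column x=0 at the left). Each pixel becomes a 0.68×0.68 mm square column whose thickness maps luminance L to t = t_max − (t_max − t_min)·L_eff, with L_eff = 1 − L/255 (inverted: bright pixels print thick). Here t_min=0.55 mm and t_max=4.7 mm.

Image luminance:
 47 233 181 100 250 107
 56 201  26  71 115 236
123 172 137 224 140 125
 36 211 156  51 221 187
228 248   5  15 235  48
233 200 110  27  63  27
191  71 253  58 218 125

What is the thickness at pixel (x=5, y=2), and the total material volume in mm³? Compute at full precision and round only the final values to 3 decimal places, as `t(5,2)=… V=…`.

t(5,2)=2.584 V=54.035

span = t_max - t_min = 4.7 - 0.55 = 4.150
L(5,2) = 125, L_eff = 1 - 125/255 = 0.509804 (inverted)
t(5,2) = 4.7 - 4.150·0.509804 = 2.584
Σt over all 7·6 pixels = 595973/5100 ≈ 116.8574510
V = pitch²·Σt = 0.68²·595973/5100 = 54.035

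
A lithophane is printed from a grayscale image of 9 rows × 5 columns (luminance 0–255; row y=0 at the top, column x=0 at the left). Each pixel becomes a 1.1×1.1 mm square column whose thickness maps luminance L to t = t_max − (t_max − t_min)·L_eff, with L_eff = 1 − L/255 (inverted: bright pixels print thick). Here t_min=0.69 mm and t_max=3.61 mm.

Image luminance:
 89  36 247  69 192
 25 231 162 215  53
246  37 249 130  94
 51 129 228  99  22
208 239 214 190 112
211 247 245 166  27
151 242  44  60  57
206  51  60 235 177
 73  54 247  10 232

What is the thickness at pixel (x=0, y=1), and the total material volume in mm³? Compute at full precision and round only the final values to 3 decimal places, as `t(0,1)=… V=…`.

t(0,1)=0.976 V=125.720

span = t_max - t_min = 3.61 - 0.69 = 2.920
L(0,1) = 25, L_eff = 1 - 25/255 = 0.901961 (inverted)
t(0,1) = 3.61 - 2.920·0.901961 = 0.976
Σt over all 9·5 pixels = 2649479/25500 ≈ 103.9011373
V = pitch²·Σt = 1.1²·2649479/25500 = 125.720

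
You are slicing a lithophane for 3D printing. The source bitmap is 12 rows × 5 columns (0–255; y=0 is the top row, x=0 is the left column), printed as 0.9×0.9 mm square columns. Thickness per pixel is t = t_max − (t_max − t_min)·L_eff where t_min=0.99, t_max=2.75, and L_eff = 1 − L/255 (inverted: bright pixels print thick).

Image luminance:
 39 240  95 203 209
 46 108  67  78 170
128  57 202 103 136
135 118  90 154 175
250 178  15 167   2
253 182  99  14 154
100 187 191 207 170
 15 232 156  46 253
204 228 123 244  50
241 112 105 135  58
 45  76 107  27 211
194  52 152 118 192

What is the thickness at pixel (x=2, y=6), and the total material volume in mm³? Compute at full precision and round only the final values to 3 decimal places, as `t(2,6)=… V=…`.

t(2,6)=2.308 V=93.387

span = t_max - t_min = 2.75 - 0.99 = 1.760
L(2,6) = 191, L_eff = 1 - 191/255 = 0.250980 (inverted)
t(2,6) = 2.75 - 1.760·0.250980 = 2.308
Σt over all 12·5 pixels = 734987/6375 ≈ 115.2920784
V = pitch²·Σt = 0.9²·734987/6375 = 93.387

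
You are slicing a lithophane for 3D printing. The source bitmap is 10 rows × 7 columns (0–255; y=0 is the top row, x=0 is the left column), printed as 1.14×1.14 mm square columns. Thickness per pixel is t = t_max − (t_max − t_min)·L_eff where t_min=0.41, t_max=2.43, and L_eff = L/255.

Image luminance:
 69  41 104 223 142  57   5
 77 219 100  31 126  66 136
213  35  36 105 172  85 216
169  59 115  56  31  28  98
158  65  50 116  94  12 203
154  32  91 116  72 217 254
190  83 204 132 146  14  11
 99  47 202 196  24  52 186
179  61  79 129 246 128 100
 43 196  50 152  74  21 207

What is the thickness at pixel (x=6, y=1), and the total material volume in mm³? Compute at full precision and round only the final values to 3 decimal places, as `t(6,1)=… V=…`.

t(6,1)=1.353 V=141.802

span = t_max - t_min = 2.43 - 0.41 = 2.020
L(6,1) = 136, L_eff = 136/255 = 0.533333
t(6,1) = 2.43 - 2.020·0.533333 = 1.353
Σt over all 10·7 pixels = 695588/6375 ≈ 109.1118431
V = pitch²·Σt = 1.14²·695588/6375 = 141.802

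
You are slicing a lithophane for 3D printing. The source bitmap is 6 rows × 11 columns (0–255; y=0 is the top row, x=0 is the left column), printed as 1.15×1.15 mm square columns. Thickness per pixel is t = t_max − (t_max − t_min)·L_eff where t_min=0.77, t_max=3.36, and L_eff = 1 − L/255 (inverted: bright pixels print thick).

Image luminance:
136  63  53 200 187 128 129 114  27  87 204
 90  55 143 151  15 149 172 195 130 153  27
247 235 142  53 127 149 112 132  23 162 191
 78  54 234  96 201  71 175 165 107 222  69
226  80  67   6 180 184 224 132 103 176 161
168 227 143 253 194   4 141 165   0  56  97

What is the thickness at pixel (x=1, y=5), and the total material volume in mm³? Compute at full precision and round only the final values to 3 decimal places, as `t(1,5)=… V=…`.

t(1,5)=3.076 V=183.266

span = t_max - t_min = 3.36 - 0.77 = 2.590
L(1,5) = 227, L_eff = 1 - 227/255 = 0.109804 (inverted)
t(1,5) = 3.36 - 2.590·0.109804 = 3.076
Σt over all 6·11 pixels = 117789/850 ≈ 138.5752941
V = pitch²·Σt = 1.15²·117789/850 = 183.266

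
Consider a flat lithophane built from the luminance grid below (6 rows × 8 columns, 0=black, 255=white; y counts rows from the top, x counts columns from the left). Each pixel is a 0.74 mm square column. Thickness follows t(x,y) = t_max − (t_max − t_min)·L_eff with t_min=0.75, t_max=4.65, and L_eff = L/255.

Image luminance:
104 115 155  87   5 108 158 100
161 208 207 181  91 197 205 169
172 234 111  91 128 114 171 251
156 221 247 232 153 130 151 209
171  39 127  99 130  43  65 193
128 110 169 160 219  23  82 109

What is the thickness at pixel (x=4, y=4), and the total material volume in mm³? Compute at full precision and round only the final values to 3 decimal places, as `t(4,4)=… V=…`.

span = t_max - t_min = 4.65 - 0.75 = 3.900
L(4,4) = 130, L_eff = 130/255 = 0.509804
t(4,4) = 4.65 - 3.900·0.509804 = 2.662
Σt over all 6·8 pixels = 100163/850 ≈ 117.8388235
V = pitch²·Σt = 0.74²·100163/850 = 64.529

t(4,4)=2.662 V=64.529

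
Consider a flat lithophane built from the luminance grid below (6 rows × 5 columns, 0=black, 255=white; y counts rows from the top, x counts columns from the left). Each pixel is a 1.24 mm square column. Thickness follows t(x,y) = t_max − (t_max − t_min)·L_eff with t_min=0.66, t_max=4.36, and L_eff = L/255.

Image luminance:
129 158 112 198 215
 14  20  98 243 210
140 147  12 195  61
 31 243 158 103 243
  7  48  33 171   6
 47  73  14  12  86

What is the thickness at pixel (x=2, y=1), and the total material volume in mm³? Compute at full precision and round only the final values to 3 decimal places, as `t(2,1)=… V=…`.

t(2,1)=2.938 V=129.123

span = t_max - t_min = 4.36 - 0.66 = 3.700
L(2,1) = 98, L_eff = 98/255 = 0.384314
t(2,1) = 4.36 - 3.700·0.384314 = 2.938
Σt over all 6·5 pixels = 214141/2550 ≈ 83.9768627
V = pitch²·Σt = 1.24²·214141/2550 = 129.123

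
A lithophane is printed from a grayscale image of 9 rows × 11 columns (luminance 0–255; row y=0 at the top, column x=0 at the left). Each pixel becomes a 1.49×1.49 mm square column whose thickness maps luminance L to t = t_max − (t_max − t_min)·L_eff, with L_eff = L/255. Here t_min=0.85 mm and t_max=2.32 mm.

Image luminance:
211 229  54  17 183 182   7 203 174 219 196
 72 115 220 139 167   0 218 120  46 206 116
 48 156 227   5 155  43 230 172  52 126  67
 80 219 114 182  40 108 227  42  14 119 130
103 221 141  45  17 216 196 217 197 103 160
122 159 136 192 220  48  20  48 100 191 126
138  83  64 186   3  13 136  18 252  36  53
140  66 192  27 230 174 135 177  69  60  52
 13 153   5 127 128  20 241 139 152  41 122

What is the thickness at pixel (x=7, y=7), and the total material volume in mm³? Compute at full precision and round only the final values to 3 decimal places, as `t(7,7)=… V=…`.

t(7,7)=1.300 V=355.400

span = t_max - t_min = 2.32 - 0.85 = 1.470
L(7,7) = 177, L_eff = 177/255 = 0.694118
t(7,7) = 2.32 - 1.470·0.694118 = 1.300
Σt over all 9·11 pixels = 1360703/8500 ≈ 160.0827059
V = pitch²·Σt = 1.49²·1360703/8500 = 355.400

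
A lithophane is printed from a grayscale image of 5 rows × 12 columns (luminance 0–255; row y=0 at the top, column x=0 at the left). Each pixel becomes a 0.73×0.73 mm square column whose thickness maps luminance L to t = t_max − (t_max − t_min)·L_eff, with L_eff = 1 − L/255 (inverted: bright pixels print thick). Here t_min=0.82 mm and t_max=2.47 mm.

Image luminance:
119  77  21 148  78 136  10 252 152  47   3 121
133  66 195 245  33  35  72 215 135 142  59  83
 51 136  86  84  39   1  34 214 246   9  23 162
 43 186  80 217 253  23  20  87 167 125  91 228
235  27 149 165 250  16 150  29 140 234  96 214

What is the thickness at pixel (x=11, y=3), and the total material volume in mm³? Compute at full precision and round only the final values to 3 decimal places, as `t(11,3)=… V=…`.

t(11,3)=2.295 V=49.966

span = t_max - t_min = 2.47 - 0.82 = 1.650
L(11,3) = 228, L_eff = 1 - 228/255 = 0.105882 (inverted)
t(11,3) = 2.47 - 1.650·0.105882 = 2.295
Σt over all 5·12 pixels = 159397/1700 ≈ 93.7629412
V = pitch²·Σt = 0.73²·159397/1700 = 49.966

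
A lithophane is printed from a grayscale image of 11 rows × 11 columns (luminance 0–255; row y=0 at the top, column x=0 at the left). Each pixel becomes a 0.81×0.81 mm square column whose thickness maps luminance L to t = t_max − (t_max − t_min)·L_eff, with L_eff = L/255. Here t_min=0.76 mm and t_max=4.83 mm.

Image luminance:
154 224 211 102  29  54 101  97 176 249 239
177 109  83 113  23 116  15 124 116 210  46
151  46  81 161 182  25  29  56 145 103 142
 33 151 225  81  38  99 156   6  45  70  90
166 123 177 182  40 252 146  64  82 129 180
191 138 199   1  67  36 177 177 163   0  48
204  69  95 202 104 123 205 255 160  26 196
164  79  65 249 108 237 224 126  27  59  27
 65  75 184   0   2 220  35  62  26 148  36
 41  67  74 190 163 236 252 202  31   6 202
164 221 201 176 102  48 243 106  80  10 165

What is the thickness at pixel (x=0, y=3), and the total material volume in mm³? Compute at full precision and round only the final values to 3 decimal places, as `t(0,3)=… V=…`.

t(0,3)=4.303 V=232.042

span = t_max - t_min = 4.83 - 0.76 = 4.070
L(0,3) = 33, L_eff = 33/255 = 0.129412
t(0,3) = 4.83 - 4.070·0.129412 = 4.303
Σt over all 11·11 pixels = 9018559/25500 ≈ 353.6689804
V = pitch²·Σt = 0.81²·9018559/25500 = 232.042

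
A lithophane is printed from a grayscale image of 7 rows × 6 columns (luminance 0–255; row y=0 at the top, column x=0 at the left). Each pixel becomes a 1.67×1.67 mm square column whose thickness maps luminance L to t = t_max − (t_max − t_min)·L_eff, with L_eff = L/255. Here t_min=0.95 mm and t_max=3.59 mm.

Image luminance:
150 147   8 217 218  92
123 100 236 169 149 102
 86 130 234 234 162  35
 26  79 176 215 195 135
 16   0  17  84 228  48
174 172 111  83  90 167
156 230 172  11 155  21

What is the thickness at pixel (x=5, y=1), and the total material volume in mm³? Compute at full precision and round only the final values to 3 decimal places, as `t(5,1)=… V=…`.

t(5,1)=2.534 V=265.951

span = t_max - t_min = 3.59 - 0.95 = 2.640
L(5,1) = 102, L_eff = 102/255 = 0.400000
t(5,1) = 3.59 - 2.640·0.400000 = 2.534
Σt over all 7·6 pixels = 405283/4250 ≈ 95.3607059
V = pitch²·Σt = 1.67²·405283/4250 = 265.951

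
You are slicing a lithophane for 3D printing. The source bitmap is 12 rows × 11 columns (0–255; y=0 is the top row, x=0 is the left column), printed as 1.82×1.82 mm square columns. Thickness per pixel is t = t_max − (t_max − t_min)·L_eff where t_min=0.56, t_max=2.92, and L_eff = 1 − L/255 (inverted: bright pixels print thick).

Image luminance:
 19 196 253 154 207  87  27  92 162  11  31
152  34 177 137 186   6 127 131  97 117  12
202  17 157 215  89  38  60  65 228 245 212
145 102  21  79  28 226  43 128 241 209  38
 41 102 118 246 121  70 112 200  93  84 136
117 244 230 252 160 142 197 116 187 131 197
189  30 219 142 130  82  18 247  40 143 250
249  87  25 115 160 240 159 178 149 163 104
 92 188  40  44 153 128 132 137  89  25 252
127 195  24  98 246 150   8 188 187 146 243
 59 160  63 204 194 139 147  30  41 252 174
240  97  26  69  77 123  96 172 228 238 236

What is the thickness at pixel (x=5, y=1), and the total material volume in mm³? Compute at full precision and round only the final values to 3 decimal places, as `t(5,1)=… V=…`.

span = t_max - t_min = 2.92 - 0.56 = 2.360
L(5,1) = 6, L_eff = 1 - 6/255 = 0.976471 (inverted)
t(5,1) = 2.92 - 2.360·0.976471 = 0.616
Σt over all 12·11 pixels = 301633/1275 ≈ 236.5749020
V = pitch²·Σt = 1.82²·301633/1275 = 783.631

t(5,1)=0.616 V=783.631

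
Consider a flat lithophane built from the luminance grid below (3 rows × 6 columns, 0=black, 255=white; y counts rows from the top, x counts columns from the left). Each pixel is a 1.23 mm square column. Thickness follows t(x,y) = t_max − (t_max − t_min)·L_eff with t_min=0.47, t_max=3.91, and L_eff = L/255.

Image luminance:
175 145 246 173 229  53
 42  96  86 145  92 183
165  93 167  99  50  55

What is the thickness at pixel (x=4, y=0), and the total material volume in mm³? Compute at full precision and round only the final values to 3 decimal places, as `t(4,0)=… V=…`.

t(4,0)=0.821 V=59.659

span = t_max - t_min = 3.91 - 0.47 = 3.440
L(4,0) = 229, L_eff = 229/255 = 0.898039
t(4,0) = 3.91 - 3.440·0.898039 = 0.821
Σt over all 3·6 pixels = 502777/12750 ≈ 39.4334902
V = pitch²·Σt = 1.23²·502777/12750 = 59.659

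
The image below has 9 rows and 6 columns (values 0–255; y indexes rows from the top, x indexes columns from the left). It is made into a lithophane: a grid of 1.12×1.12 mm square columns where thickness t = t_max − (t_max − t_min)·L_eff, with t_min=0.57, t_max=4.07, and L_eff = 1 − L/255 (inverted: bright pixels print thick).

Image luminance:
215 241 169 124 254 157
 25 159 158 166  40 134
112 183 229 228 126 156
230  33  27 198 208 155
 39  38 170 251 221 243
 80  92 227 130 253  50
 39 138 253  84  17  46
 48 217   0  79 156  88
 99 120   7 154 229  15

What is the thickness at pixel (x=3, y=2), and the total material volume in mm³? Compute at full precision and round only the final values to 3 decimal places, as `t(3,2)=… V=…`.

span = t_max - t_min = 4.07 - 0.57 = 3.500
L(3,2) = 228, L_eff = 1 - 228/255 = 0.105882 (inverted)
t(3,2) = 4.07 - 3.500·0.105882 = 3.699
Σt over all 9·6 pixels = 19667/150 ≈ 131.1133333
V = pitch²·Σt = 1.12²·19667/150 = 164.469

t(3,2)=3.699 V=164.469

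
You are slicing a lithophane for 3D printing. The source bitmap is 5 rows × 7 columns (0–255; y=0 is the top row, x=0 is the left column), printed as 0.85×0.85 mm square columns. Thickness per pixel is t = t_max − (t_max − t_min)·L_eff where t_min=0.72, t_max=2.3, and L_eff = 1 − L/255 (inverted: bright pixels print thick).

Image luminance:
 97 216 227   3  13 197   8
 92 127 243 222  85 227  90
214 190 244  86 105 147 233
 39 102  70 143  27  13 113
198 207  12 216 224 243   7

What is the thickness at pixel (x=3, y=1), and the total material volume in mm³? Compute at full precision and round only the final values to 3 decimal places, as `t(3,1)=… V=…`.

span = t_max - t_min = 2.3 - 0.72 = 1.580
L(3,1) = 222, L_eff = 1 - 222/255 = 0.129412 (inverted)
t(3,1) = 2.3 - 1.580·0.129412 = 2.096
Σt over all 5·7 pixels = 23034/425 ≈ 54.1976471
V = pitch²·Σt = 0.85²·23034/425 = 39.158

t(3,1)=2.096 V=39.158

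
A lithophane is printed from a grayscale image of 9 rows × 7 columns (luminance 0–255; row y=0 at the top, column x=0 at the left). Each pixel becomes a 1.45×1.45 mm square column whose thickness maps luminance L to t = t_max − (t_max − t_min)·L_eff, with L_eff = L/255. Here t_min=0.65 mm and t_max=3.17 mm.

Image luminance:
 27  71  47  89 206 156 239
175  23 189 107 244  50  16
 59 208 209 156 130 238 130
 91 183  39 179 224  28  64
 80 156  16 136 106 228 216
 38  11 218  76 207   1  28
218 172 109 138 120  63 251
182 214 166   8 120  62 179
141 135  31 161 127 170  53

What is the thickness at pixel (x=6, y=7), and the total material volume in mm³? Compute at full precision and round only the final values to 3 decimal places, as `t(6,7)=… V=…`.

t(6,7)=1.401 V=255.456

span = t_max - t_min = 3.17 - 0.65 = 2.520
L(6,7) = 179, L_eff = 179/255 = 0.701961
t(6,7) = 3.17 - 2.520·0.701961 = 1.401
Σt over all 9·7 pixels = 1032759/8500 ≈ 121.5010588
V = pitch²·Σt = 1.45²·1032759/8500 = 255.456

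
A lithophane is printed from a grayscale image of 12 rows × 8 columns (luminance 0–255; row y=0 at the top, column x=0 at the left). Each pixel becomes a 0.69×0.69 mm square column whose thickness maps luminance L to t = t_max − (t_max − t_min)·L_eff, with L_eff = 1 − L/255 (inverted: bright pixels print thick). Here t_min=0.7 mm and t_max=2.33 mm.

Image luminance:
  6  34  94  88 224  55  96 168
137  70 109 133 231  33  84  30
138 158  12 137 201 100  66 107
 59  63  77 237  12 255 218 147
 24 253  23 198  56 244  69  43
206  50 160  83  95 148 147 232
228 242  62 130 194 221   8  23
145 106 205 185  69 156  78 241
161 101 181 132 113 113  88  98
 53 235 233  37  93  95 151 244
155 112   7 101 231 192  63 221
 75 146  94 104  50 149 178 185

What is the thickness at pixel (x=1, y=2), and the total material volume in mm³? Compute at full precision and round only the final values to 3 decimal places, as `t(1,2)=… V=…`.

t(1,2)=1.710 V=68.800

span = t_max - t_min = 2.33 - 0.7 = 1.630
L(1,2) = 158, L_eff = 1 - 158/255 = 0.380392 (inverted)
t(1,2) = 2.33 - 1.630·0.380392 = 1.710
Σt over all 12·8 pixels = 1842461/12750 ≈ 144.5067451
V = pitch²·Σt = 0.69²·1842461/12750 = 68.800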